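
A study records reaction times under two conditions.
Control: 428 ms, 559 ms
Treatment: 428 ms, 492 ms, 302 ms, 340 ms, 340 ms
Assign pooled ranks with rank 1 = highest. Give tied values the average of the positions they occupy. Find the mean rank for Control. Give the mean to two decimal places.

Sorted (descending): 559, 492, 428, 428, 340, 340, 302
The 2 values of 428 occupy positions 3–4 → average rank (3+4)/2 = 3.5.
The 2 values of 340 occupy positions 5–6 → average rank (5+6)/2 = 5.5.
Control values → pooled ranks: 428→3.5, 559→1
Mean rank = (3.5 + 1) / 2 = 2.25

2.25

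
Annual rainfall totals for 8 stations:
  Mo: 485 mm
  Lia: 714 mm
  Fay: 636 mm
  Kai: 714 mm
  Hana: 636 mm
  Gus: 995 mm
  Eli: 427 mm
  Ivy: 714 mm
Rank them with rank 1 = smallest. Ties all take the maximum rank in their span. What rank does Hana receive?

Sorted (ascending): 427, 485, 636, 636, 714, 714, 714, 995
The 2 values of 636 occupy positions 3–4 → each gets rank 4.
The 3 values of 714 occupy positions 5–7 → each gets rank 7.
Hana has value 636 mm → rank 4.

4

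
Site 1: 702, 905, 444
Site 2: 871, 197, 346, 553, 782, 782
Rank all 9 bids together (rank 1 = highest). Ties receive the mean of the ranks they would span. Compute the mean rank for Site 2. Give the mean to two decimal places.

Sorted (descending): 905, 871, 782, 782, 702, 553, 444, 346, 197
The 2 values of 782 occupy positions 3–4 → average rank (3+4)/2 = 3.5.
Site 2 values → pooled ranks: 871→2, 197→9, 346→8, 553→6, 782→3.5, 782→3.5
Mean rank = (2 + 9 + 8 + 6 + 3.5 + 3.5) / 6 = 5.33

5.33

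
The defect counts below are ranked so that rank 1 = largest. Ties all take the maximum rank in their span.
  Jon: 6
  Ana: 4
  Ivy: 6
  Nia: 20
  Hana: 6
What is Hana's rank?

4

Sorted (descending): 20, 6, 6, 6, 4
The 3 values of 6 occupy positions 2–4 → each gets rank 4.
Hana has value 6 → rank 4.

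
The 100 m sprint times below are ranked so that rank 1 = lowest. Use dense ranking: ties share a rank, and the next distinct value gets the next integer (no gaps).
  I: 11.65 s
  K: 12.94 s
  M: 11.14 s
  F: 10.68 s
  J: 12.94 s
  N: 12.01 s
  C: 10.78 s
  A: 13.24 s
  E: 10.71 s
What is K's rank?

7

Sorted (ascending): 10.68, 10.71, 10.78, 11.14, 11.65, 12.01, 12.94, 12.94, 13.24
The 2 values of 12.94 share dense rank 7.
Remaining distinct values take the next consecutive integers.
K has value 12.94 s → rank 7.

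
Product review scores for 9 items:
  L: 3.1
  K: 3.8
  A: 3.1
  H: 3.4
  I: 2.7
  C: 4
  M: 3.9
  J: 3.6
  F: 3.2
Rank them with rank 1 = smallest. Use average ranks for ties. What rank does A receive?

2.5

Sorted (ascending): 2.7, 3.1, 3.1, 3.2, 3.4, 3.6, 3.8, 3.9, 4
The 2 values of 3.1 occupy positions 2–3 → average rank (2+3)/2 = 2.5.
A has value 3.1 → rank 2.5.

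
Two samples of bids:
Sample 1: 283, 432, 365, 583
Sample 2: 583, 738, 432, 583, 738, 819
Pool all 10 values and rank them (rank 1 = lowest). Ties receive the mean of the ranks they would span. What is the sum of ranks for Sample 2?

42.5

Sorted (ascending): 283, 365, 432, 432, 583, 583, 583, 738, 738, 819
The 2 values of 432 occupy positions 3–4 → average rank (3+4)/2 = 3.5.
The 3 values of 583 occupy positions 5–7 → average rank 6.
The 2 values of 738 occupy positions 8–9 → average rank (8+9)/2 = 8.5.
Sample 2 values → pooled ranks: 583→6, 738→8.5, 432→3.5, 583→6, 738→8.5, 819→10
Rank sum = 6 + 8.5 + 3.5 + 6 + 8.5 + 10 = 42.5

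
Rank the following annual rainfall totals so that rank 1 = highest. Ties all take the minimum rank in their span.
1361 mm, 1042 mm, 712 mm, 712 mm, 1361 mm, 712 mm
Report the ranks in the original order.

1, 3, 4, 4, 1, 4

Sorted (descending): 1361, 1361, 1042, 712, 712, 712
The 2 values of 1361 occupy positions 1–2 → each gets rank 1.
The 3 values of 712 occupy positions 4–6 → each gets rank 4.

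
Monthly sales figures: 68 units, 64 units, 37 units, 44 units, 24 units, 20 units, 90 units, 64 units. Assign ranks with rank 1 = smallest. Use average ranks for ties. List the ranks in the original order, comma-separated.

Sorted (ascending): 20, 24, 37, 44, 64, 64, 68, 90
The 2 values of 64 occupy positions 5–6 → average rank (5+6)/2 = 5.5.

7, 5.5, 3, 4, 2, 1, 8, 5.5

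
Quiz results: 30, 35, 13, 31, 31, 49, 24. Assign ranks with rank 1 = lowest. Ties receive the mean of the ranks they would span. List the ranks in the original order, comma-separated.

3, 6, 1, 4.5, 4.5, 7, 2

Sorted (ascending): 13, 24, 30, 31, 31, 35, 49
The 2 values of 31 occupy positions 4–5 → average rank (4+5)/2 = 4.5.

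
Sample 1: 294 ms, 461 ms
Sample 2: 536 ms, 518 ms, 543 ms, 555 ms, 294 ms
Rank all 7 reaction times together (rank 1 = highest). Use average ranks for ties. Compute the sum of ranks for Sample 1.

Sorted (descending): 555, 543, 536, 518, 461, 294, 294
The 2 values of 294 occupy positions 6–7 → average rank (6+7)/2 = 6.5.
Sample 1 values → pooled ranks: 294→6.5, 461→5
Rank sum = 6.5 + 5 = 11.5

11.5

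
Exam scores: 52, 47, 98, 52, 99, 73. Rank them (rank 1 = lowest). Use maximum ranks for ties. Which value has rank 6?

99

Sorted (ascending): 47, 52, 52, 73, 98, 99
The 2 values of 52 occupy positions 2–3 → each gets rank 3.
Rank 6 → value 99.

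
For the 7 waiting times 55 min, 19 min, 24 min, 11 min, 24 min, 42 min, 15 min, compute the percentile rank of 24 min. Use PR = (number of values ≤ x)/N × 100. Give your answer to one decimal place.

71.4

N = 7.
Strictly below 24: 3. Equal to 24: 2.
PR = 5/7 × 100 = 71.4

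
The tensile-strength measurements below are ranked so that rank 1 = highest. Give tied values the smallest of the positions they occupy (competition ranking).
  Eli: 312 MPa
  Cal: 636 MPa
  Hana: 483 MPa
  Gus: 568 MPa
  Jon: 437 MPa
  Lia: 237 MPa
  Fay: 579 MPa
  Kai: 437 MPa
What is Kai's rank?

Sorted (descending): 636, 579, 568, 483, 437, 437, 312, 237
The 2 values of 437 occupy positions 5–6 → each gets rank 5.
Kai has value 437 MPa → rank 5.

5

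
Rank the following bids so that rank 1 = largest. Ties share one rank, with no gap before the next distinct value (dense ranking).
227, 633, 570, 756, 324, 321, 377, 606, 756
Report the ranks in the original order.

8, 2, 4, 1, 6, 7, 5, 3, 1

Sorted (descending): 756, 756, 633, 606, 570, 377, 324, 321, 227
The 2 values of 756 share dense rank 1.
Remaining distinct values take the next consecutive integers.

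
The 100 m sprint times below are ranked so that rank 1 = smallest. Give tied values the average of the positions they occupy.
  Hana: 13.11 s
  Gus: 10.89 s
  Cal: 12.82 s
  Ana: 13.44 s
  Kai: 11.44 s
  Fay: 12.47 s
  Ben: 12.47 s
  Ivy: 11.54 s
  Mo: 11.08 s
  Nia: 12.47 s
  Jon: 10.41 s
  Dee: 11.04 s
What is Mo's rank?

4

Sorted (ascending): 10.41, 10.89, 11.04, 11.08, 11.44, 11.54, 12.47, 12.47, 12.47, 12.82, 13.11, 13.44
The 3 values of 12.47 occupy positions 7–9 → average rank 8.
Mo has value 11.08 s → rank 4.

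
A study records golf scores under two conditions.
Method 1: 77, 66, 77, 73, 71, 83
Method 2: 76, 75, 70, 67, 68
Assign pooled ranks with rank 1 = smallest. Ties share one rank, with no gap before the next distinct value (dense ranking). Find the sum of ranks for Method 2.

24

Sorted (ascending): 66, 67, 68, 70, 71, 73, 75, 76, 77, 77, 83
The 2 values of 77 share dense rank 9.
Remaining distinct values take the next consecutive integers.
Method 2 values → pooled ranks: 76→8, 75→7, 70→4, 67→2, 68→3
Rank sum = 8 + 7 + 4 + 2 + 3 = 24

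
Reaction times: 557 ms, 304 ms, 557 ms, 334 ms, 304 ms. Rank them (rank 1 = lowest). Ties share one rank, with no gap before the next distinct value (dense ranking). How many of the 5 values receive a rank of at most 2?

Sorted (ascending): 304, 304, 334, 557, 557
The 2 values of 304 share dense rank 1.
The 2 values of 557 share dense rank 3.
Remaining distinct values take the next consecutive integers.
Ranks ≤ 2: {1, 1, 2} → 3 values.

3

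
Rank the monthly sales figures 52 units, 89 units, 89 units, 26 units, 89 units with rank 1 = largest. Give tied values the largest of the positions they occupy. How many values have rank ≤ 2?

Sorted (descending): 89, 89, 89, 52, 26
The 3 values of 89 occupy positions 1–3 → each gets rank 3.
Ranks ≤ 2: {} → 0 values.

0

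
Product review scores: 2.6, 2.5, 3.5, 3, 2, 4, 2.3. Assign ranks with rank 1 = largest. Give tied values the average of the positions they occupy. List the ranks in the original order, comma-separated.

Sorted (descending): 4, 3.5, 3, 2.6, 2.5, 2.3, 2
No ties — each value takes its position as its rank.

4, 5, 2, 3, 7, 1, 6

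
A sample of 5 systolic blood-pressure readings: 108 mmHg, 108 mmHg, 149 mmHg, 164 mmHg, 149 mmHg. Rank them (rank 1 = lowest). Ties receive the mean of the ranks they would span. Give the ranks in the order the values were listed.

Sorted (ascending): 108, 108, 149, 149, 164
The 2 values of 108 occupy positions 1–2 → average rank (1+2)/2 = 1.5.
The 2 values of 149 occupy positions 3–4 → average rank (3+4)/2 = 3.5.

1.5, 1.5, 3.5, 5, 3.5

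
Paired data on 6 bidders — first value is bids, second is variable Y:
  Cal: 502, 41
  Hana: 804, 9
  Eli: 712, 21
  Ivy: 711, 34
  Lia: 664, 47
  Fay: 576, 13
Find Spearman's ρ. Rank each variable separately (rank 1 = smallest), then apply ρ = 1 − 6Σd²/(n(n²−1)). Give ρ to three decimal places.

-0.543

Ranks of variable 1: 1, 6, 5, 4, 3, 2
Ranks of variable 2: 5, 1, 3, 4, 6, 2
d = r₁ − r₂: -4, 5, 2, 0, -3, 0
d²: 16, 25, 4, 0, 9, 0; Σd² = 54
ρ = 1 − 6·54/(6·35) = 1 − 324/210 = -0.543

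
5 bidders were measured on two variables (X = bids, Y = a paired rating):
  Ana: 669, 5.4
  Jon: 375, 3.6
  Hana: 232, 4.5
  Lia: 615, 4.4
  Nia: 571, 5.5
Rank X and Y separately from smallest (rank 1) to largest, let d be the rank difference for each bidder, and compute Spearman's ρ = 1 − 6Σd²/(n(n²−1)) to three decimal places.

Ranks of variable 1: 5, 2, 1, 4, 3
Ranks of variable 2: 4, 1, 3, 2, 5
d = r₁ − r₂: 1, 1, -2, 2, -2
d²: 1, 1, 4, 4, 4; Σd² = 14
ρ = 1 − 6·14/(5·24) = 1 − 84/120 = 0.300

0.300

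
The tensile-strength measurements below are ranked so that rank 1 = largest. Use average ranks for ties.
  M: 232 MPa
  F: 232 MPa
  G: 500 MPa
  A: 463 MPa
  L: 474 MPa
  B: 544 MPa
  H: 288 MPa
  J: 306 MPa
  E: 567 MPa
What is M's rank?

8.5

Sorted (descending): 567, 544, 500, 474, 463, 306, 288, 232, 232
The 2 values of 232 occupy positions 8–9 → average rank (8+9)/2 = 8.5.
M has value 232 MPa → rank 8.5.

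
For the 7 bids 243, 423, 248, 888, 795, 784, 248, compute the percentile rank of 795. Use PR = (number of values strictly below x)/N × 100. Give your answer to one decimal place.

71.4

N = 7.
Strictly below 795: 5. Equal to 795: 1.
PR = 5/7 × 100 = 71.4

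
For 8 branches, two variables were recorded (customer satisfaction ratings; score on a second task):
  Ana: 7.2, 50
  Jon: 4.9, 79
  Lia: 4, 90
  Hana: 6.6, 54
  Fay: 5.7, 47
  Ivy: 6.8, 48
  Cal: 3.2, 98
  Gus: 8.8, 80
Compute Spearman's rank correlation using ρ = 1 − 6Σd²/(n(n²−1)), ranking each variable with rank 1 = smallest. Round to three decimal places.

-0.476

Ranks of variable 1: 7, 3, 2, 5, 4, 6, 1, 8
Ranks of variable 2: 3, 5, 7, 4, 1, 2, 8, 6
d = r₁ − r₂: 4, -2, -5, 1, 3, 4, -7, 2
d²: 16, 4, 25, 1, 9, 16, 49, 4; Σd² = 124
ρ = 1 − 6·124/(8·63) = 1 − 744/504 = -0.476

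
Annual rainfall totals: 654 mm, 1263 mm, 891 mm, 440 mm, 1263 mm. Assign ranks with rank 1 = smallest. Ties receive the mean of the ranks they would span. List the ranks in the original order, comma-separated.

2, 4.5, 3, 1, 4.5

Sorted (ascending): 440, 654, 891, 1263, 1263
The 2 values of 1263 occupy positions 4–5 → average rank (4+5)/2 = 4.5.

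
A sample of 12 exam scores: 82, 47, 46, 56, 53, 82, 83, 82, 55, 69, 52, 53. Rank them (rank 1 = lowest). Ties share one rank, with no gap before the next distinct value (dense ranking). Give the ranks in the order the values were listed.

Sorted (ascending): 46, 47, 52, 53, 53, 55, 56, 69, 82, 82, 82, 83
The 2 values of 53 share dense rank 4.
The 3 values of 82 share dense rank 8.
Remaining distinct values take the next consecutive integers.

8, 2, 1, 6, 4, 8, 9, 8, 5, 7, 3, 4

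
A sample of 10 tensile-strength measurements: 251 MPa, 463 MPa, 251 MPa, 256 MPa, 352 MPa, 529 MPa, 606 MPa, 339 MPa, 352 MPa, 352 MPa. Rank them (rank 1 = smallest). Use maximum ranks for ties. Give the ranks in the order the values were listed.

2, 8, 2, 3, 7, 9, 10, 4, 7, 7

Sorted (ascending): 251, 251, 256, 339, 352, 352, 352, 463, 529, 606
The 2 values of 251 occupy positions 1–2 → each gets rank 2.
The 3 values of 352 occupy positions 5–7 → each gets rank 7.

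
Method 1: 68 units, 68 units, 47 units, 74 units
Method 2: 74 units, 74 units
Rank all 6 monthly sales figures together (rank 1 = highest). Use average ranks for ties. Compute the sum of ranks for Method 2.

Sorted (descending): 74, 74, 74, 68, 68, 47
The 3 values of 74 occupy positions 1–3 → average rank 2.
The 2 values of 68 occupy positions 4–5 → average rank (4+5)/2 = 4.5.
Method 2 values → pooled ranks: 74→2, 74→2
Rank sum = 2 + 2 = 4

4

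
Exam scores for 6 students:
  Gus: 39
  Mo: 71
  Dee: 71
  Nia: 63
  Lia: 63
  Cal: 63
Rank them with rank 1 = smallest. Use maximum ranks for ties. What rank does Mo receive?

Sorted (ascending): 39, 63, 63, 63, 71, 71
The 3 values of 63 occupy positions 2–4 → each gets rank 4.
The 2 values of 71 occupy positions 5–6 → each gets rank 6.
Mo has value 71 → rank 6.

6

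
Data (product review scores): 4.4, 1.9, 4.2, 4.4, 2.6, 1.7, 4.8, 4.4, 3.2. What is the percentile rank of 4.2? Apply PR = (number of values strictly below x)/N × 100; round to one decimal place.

N = 9.
Strictly below 4.2: 4. Equal to 4.2: 1.
PR = 4/9 × 100 = 44.4

44.4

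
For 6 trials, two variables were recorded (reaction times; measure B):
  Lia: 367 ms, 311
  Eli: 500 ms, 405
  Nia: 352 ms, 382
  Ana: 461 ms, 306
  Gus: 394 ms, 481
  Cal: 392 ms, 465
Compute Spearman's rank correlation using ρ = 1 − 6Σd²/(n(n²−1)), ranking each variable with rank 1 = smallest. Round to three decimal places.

0.086

Ranks of variable 1: 2, 6, 1, 5, 4, 3
Ranks of variable 2: 2, 4, 3, 1, 6, 5
d = r₁ − r₂: 0, 2, -2, 4, -2, -2
d²: 0, 4, 4, 16, 4, 4; Σd² = 32
ρ = 1 − 6·32/(6·35) = 1 − 192/210 = 0.086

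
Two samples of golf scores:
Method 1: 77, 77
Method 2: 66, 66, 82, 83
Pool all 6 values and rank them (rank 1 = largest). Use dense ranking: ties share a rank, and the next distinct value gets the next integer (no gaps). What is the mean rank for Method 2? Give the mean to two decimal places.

Sorted (descending): 83, 82, 77, 77, 66, 66
The 2 values of 77 share dense rank 3.
The 2 values of 66 share dense rank 4.
Remaining distinct values take the next consecutive integers.
Method 2 values → pooled ranks: 66→4, 66→4, 82→2, 83→1
Mean rank = (4 + 4 + 2 + 1) / 4 = 2.75

2.75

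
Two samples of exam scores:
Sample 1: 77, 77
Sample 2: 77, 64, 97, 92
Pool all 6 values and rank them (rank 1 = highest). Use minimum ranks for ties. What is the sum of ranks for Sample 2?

Sorted (descending): 97, 92, 77, 77, 77, 64
The 3 values of 77 occupy positions 3–5 → each gets rank 3.
Sample 2 values → pooled ranks: 77→3, 64→6, 97→1, 92→2
Rank sum = 3 + 6 + 1 + 2 = 12

12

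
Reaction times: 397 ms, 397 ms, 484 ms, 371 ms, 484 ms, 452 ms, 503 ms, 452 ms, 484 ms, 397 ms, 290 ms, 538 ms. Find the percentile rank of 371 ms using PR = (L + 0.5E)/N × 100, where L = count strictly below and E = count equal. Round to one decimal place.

N = 12.
Strictly below 371: 1. Equal to 371: 1.
PR = (1 + 0.5·1)/12 × 100 = 12.5

12.5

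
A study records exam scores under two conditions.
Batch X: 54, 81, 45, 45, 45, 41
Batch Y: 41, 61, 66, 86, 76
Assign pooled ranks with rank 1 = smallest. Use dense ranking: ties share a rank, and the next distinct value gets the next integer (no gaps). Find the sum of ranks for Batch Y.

Sorted (ascending): 41, 41, 45, 45, 45, 54, 61, 66, 76, 81, 86
The 2 values of 41 share dense rank 1.
The 3 values of 45 share dense rank 2.
Remaining distinct values take the next consecutive integers.
Batch Y values → pooled ranks: 41→1, 61→4, 66→5, 86→8, 76→6
Rank sum = 1 + 4 + 5 + 8 + 6 = 24

24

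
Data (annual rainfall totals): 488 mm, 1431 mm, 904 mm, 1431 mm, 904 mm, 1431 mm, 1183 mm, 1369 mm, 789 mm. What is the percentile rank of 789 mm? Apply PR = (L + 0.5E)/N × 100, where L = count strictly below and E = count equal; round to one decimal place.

N = 9.
Strictly below 789: 1. Equal to 789: 1.
PR = (1 + 0.5·1)/9 × 100 = 16.7

16.7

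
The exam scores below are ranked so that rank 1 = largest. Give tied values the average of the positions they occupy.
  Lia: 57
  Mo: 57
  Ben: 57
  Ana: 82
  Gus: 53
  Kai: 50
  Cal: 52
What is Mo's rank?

Sorted (descending): 82, 57, 57, 57, 53, 52, 50
The 3 values of 57 occupy positions 2–4 → average rank 3.
Mo has value 57 → rank 3.

3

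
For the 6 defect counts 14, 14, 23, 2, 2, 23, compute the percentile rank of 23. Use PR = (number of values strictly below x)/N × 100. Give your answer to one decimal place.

66.7

N = 6.
Strictly below 23: 4. Equal to 23: 2.
PR = 4/6 × 100 = 66.7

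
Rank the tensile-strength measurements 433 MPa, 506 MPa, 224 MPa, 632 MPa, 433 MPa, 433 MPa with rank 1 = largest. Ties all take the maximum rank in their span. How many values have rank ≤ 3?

Sorted (descending): 632, 506, 433, 433, 433, 224
The 3 values of 433 occupy positions 3–5 → each gets rank 5.
Ranks ≤ 3: {1, 2} → 2 values.

2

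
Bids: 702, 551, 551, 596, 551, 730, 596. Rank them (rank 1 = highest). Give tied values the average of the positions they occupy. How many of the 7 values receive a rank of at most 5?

Sorted (descending): 730, 702, 596, 596, 551, 551, 551
The 2 values of 596 occupy positions 3–4 → average rank (3+4)/2 = 3.5.
The 3 values of 551 occupy positions 5–7 → average rank 6.
Ranks ≤ 5: {1, 2, 3.5, 3.5} → 4 values.

4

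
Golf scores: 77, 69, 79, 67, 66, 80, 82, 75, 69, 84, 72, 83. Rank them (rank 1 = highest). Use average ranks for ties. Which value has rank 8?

72

Sorted (descending): 84, 83, 82, 80, 79, 77, 75, 72, 69, 69, 67, 66
The 2 values of 69 occupy positions 9–10 → average rank (9+10)/2 = 9.5.
Rank 8 → value 72.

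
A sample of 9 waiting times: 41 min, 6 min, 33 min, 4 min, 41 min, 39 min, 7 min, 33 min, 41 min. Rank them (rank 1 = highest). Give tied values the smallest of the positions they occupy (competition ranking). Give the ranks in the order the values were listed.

1, 8, 5, 9, 1, 4, 7, 5, 1

Sorted (descending): 41, 41, 41, 39, 33, 33, 7, 6, 4
The 3 values of 41 occupy positions 1–3 → each gets rank 1.
The 2 values of 33 occupy positions 5–6 → each gets rank 5.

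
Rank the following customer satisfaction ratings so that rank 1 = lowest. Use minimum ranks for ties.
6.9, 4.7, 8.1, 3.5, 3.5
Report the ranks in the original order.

Sorted (ascending): 3.5, 3.5, 4.7, 6.9, 8.1
The 2 values of 3.5 occupy positions 1–2 → each gets rank 1.

4, 3, 5, 1, 1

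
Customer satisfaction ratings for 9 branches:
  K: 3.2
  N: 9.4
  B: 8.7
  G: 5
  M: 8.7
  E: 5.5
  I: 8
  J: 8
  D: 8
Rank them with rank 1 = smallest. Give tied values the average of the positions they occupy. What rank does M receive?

7.5

Sorted (ascending): 3.2, 5, 5.5, 8, 8, 8, 8.7, 8.7, 9.4
The 3 values of 8 occupy positions 4–6 → average rank 5.
The 2 values of 8.7 occupy positions 7–8 → average rank (7+8)/2 = 7.5.
M has value 8.7 → rank 7.5.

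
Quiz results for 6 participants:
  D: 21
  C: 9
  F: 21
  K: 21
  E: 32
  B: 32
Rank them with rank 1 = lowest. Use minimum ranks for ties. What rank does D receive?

2

Sorted (ascending): 9, 21, 21, 21, 32, 32
The 3 values of 21 occupy positions 2–4 → each gets rank 2.
The 2 values of 32 occupy positions 5–6 → each gets rank 5.
D has value 21 → rank 2.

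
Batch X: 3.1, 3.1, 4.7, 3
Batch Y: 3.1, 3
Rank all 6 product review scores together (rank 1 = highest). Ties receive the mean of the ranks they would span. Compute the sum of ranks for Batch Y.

8.5

Sorted (descending): 4.7, 3.1, 3.1, 3.1, 3, 3
The 3 values of 3.1 occupy positions 2–4 → average rank 3.
The 2 values of 3 occupy positions 5–6 → average rank (5+6)/2 = 5.5.
Batch Y values → pooled ranks: 3.1→3, 3→5.5
Rank sum = 3 + 5.5 = 8.5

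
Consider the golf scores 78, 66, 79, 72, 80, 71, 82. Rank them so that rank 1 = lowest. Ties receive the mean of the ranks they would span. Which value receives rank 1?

66

Sorted (ascending): 66, 71, 72, 78, 79, 80, 82
No ties — each value takes its position as its rank.
Rank 1 → value 66.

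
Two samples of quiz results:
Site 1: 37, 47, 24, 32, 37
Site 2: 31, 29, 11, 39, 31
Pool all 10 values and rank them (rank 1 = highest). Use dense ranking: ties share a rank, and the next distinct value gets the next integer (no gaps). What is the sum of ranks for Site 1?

Sorted (descending): 47, 39, 37, 37, 32, 31, 31, 29, 24, 11
The 2 values of 37 share dense rank 3.
The 2 values of 31 share dense rank 5.
Remaining distinct values take the next consecutive integers.
Site 1 values → pooled ranks: 37→3, 47→1, 24→7, 32→4, 37→3
Rank sum = 3 + 1 + 7 + 4 + 3 = 18

18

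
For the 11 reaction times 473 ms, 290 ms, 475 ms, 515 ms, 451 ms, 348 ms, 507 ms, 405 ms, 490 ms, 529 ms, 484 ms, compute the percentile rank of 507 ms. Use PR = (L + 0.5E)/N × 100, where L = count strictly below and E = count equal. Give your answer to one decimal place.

77.3

N = 11.
Strictly below 507: 8. Equal to 507: 1.
PR = (8 + 0.5·1)/11 × 100 = 77.3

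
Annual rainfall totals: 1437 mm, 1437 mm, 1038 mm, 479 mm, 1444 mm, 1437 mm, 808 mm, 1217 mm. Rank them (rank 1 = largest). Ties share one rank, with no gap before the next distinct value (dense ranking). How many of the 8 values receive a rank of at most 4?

Sorted (descending): 1444, 1437, 1437, 1437, 1217, 1038, 808, 479
The 3 values of 1437 share dense rank 2.
Remaining distinct values take the next consecutive integers.
Ranks ≤ 4: {1, 2, 2, 2, 3, 4} → 6 values.

6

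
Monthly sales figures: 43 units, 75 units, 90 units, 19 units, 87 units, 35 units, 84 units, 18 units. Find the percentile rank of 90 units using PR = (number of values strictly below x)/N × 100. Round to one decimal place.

N = 8.
Strictly below 90: 7. Equal to 90: 1.
PR = 7/8 × 100 = 87.5

87.5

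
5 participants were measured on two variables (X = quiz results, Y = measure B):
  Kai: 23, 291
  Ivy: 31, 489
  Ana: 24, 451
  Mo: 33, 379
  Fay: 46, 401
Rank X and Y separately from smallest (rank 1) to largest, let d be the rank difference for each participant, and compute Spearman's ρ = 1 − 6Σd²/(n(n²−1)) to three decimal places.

Ranks of variable 1: 1, 3, 2, 4, 5
Ranks of variable 2: 1, 5, 4, 2, 3
d = r₁ − r₂: 0, -2, -2, 2, 2
d²: 0, 4, 4, 4, 4; Σd² = 16
ρ = 1 − 6·16/(5·24) = 1 − 96/120 = 0.200

0.200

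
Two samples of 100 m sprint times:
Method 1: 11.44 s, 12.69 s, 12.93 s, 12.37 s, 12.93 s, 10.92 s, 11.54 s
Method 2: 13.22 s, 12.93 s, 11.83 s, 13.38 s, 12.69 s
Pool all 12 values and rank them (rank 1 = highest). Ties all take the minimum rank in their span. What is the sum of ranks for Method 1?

Sorted (descending): 13.38, 13.22, 12.93, 12.93, 12.93, 12.69, 12.69, 12.37, 11.83, 11.54, 11.44, 10.92
The 3 values of 12.93 occupy positions 3–5 → each gets rank 3.
The 2 values of 12.69 occupy positions 6–7 → each gets rank 6.
Method 1 values → pooled ranks: 11.44→11, 12.69→6, 12.93→3, 12.37→8, 12.93→3, 10.92→12, 11.54→10
Rank sum = 11 + 6 + 3 + 8 + 3 + 12 + 10 = 53

53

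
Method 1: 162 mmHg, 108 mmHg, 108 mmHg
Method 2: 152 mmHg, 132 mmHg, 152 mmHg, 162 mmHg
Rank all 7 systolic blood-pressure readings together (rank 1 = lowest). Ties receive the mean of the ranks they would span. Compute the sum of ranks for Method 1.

9.5

Sorted (ascending): 108, 108, 132, 152, 152, 162, 162
The 2 values of 108 occupy positions 1–2 → average rank (1+2)/2 = 1.5.
The 2 values of 152 occupy positions 4–5 → average rank (4+5)/2 = 4.5.
The 2 values of 162 occupy positions 6–7 → average rank (6+7)/2 = 6.5.
Method 1 values → pooled ranks: 162→6.5, 108→1.5, 108→1.5
Rank sum = 6.5 + 1.5 + 1.5 = 9.5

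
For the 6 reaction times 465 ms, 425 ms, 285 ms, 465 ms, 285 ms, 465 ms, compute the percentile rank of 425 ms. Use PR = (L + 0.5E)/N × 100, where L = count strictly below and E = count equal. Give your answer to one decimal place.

41.7

N = 6.
Strictly below 425: 2. Equal to 425: 1.
PR = (2 + 0.5·1)/6 × 100 = 41.7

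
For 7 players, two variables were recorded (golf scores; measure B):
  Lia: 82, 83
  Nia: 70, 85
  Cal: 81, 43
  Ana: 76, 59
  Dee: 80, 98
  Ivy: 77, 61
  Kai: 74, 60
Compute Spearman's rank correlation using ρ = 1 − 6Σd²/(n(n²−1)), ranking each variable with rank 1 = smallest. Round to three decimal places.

-0.071

Ranks of variable 1: 7, 1, 6, 3, 5, 4, 2
Ranks of variable 2: 5, 6, 1, 2, 7, 4, 3
d = r₁ − r₂: 2, -5, 5, 1, -2, 0, -1
d²: 4, 25, 25, 1, 4, 0, 1; Σd² = 60
ρ = 1 − 6·60/(7·48) = 1 − 360/336 = -0.071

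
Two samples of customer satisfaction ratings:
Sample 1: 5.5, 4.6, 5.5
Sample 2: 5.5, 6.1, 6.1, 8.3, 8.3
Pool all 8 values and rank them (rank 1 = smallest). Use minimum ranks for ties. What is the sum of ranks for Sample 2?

Sorted (ascending): 4.6, 5.5, 5.5, 5.5, 6.1, 6.1, 8.3, 8.3
The 3 values of 5.5 occupy positions 2–4 → each gets rank 2.
The 2 values of 6.1 occupy positions 5–6 → each gets rank 5.
The 2 values of 8.3 occupy positions 7–8 → each gets rank 7.
Sample 2 values → pooled ranks: 5.5→2, 6.1→5, 6.1→5, 8.3→7, 8.3→7
Rank sum = 2 + 5 + 5 + 7 + 7 = 26

26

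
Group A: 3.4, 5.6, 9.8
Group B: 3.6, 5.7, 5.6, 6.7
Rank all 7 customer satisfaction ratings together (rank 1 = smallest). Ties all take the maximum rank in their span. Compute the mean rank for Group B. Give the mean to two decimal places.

4.25

Sorted (ascending): 3.4, 3.6, 5.6, 5.6, 5.7, 6.7, 9.8
The 2 values of 5.6 occupy positions 3–4 → each gets rank 4.
Group B values → pooled ranks: 3.6→2, 5.7→5, 5.6→4, 6.7→6
Mean rank = (2 + 5 + 4 + 6) / 4 = 4.25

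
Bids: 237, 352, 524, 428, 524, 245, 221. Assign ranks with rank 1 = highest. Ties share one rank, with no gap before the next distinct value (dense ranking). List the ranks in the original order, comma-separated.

5, 3, 1, 2, 1, 4, 6

Sorted (descending): 524, 524, 428, 352, 245, 237, 221
The 2 values of 524 share dense rank 1.
Remaining distinct values take the next consecutive integers.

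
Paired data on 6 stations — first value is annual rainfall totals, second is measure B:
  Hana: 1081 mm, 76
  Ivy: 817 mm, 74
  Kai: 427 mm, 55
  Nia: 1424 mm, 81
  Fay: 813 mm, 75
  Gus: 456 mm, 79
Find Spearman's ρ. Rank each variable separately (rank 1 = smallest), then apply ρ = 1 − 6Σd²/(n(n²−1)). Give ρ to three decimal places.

Ranks of variable 1: 5, 4, 1, 6, 3, 2
Ranks of variable 2: 4, 2, 1, 6, 3, 5
d = r₁ − r₂: 1, 2, 0, 0, 0, -3
d²: 1, 4, 0, 0, 0, 9; Σd² = 14
ρ = 1 − 6·14/(6·35) = 1 − 84/210 = 0.600

0.600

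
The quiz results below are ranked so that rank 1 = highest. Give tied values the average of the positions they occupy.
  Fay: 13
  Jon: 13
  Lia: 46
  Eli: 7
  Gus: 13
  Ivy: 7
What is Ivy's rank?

Sorted (descending): 46, 13, 13, 13, 7, 7
The 3 values of 13 occupy positions 2–4 → average rank 3.
The 2 values of 7 occupy positions 5–6 → average rank (5+6)/2 = 5.5.
Ivy has value 7 → rank 5.5.

5.5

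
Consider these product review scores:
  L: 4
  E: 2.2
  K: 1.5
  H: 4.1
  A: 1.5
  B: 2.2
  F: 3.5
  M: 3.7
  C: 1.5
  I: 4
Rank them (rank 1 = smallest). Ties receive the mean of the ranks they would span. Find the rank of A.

2

Sorted (ascending): 1.5, 1.5, 1.5, 2.2, 2.2, 3.5, 3.7, 4, 4, 4.1
The 3 values of 1.5 occupy positions 1–3 → average rank 2.
The 2 values of 2.2 occupy positions 4–5 → average rank (4+5)/2 = 4.5.
The 2 values of 4 occupy positions 8–9 → average rank (8+9)/2 = 8.5.
A has value 1.5 → rank 2.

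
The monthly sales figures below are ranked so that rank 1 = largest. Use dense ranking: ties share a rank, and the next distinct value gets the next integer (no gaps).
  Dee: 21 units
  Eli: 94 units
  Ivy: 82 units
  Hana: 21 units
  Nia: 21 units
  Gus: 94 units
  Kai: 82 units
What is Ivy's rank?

2

Sorted (descending): 94, 94, 82, 82, 21, 21, 21
The 2 values of 94 share dense rank 1.
The 2 values of 82 share dense rank 2.
The 3 values of 21 share dense rank 3.
Ivy has value 82 units → rank 2.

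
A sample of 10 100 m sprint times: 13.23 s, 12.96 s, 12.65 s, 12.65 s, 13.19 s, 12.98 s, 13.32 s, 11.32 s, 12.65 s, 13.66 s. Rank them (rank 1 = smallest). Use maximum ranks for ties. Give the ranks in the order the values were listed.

Sorted (ascending): 11.32, 12.65, 12.65, 12.65, 12.96, 12.98, 13.19, 13.23, 13.32, 13.66
The 3 values of 12.65 occupy positions 2–4 → each gets rank 4.

8, 5, 4, 4, 7, 6, 9, 1, 4, 10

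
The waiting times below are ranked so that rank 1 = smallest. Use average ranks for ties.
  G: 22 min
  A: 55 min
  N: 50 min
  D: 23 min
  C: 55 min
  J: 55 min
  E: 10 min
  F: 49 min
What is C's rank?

7

Sorted (ascending): 10, 22, 23, 49, 50, 55, 55, 55
The 3 values of 55 occupy positions 6–8 → average rank 7.
C has value 55 min → rank 7.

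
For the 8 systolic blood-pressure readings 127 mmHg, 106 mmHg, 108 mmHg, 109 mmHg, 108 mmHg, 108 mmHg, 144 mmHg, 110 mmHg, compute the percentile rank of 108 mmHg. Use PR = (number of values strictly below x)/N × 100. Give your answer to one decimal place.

N = 8.
Strictly below 108: 1. Equal to 108: 3.
PR = 1/8 × 100 = 12.5

12.5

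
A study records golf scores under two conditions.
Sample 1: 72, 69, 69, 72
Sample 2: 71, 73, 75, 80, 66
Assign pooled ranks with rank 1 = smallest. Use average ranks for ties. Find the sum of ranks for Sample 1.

Sorted (ascending): 66, 69, 69, 71, 72, 72, 73, 75, 80
The 2 values of 69 occupy positions 2–3 → average rank (2+3)/2 = 2.5.
The 2 values of 72 occupy positions 5–6 → average rank (5+6)/2 = 5.5.
Sample 1 values → pooled ranks: 72→5.5, 69→2.5, 69→2.5, 72→5.5
Rank sum = 5.5 + 2.5 + 2.5 + 5.5 = 16

16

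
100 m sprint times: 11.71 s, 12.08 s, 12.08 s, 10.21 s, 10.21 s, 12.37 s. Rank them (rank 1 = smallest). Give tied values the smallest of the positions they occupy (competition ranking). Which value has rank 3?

Sorted (ascending): 10.21, 10.21, 11.71, 12.08, 12.08, 12.37
The 2 values of 10.21 occupy positions 1–2 → each gets rank 1.
The 2 values of 12.08 occupy positions 4–5 → each gets rank 4.
Rank 3 → value 11.71.

11.71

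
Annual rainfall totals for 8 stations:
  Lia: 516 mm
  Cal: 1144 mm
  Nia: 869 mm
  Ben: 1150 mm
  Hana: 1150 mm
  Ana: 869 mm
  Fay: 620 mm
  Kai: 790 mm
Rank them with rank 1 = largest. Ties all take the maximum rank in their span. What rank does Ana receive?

Sorted (descending): 1150, 1150, 1144, 869, 869, 790, 620, 516
The 2 values of 1150 occupy positions 1–2 → each gets rank 2.
The 2 values of 869 occupy positions 4–5 → each gets rank 5.
Ana has value 869 mm → rank 5.

5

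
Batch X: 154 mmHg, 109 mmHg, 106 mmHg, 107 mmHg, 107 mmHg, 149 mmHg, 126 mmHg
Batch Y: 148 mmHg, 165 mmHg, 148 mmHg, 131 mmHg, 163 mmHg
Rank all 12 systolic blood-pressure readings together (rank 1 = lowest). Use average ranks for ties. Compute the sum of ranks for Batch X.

Sorted (ascending): 106, 107, 107, 109, 126, 131, 148, 148, 149, 154, 163, 165
The 2 values of 107 occupy positions 2–3 → average rank (2+3)/2 = 2.5.
The 2 values of 148 occupy positions 7–8 → average rank (7+8)/2 = 7.5.
Batch X values → pooled ranks: 154→10, 109→4, 106→1, 107→2.5, 107→2.5, 149→9, 126→5
Rank sum = 10 + 4 + 1 + 2.5 + 2.5 + 9 + 5 = 34

34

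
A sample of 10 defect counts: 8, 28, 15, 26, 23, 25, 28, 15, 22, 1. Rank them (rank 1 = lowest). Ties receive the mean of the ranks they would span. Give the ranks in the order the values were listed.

2, 9.5, 3.5, 8, 6, 7, 9.5, 3.5, 5, 1

Sorted (ascending): 1, 8, 15, 15, 22, 23, 25, 26, 28, 28
The 2 values of 15 occupy positions 3–4 → average rank (3+4)/2 = 3.5.
The 2 values of 28 occupy positions 9–10 → average rank (9+10)/2 = 9.5.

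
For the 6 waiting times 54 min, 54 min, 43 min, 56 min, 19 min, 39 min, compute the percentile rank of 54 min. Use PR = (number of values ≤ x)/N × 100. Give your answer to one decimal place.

N = 6.
Strictly below 54: 3. Equal to 54: 2.
PR = 5/6 × 100 = 83.3

83.3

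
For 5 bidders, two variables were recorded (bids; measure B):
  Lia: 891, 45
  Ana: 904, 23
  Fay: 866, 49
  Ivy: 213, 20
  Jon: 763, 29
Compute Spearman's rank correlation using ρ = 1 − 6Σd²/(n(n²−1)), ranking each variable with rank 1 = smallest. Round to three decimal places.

0.300

Ranks of variable 1: 4, 5, 3, 1, 2
Ranks of variable 2: 4, 2, 5, 1, 3
d = r₁ − r₂: 0, 3, -2, 0, -1
d²: 0, 9, 4, 0, 1; Σd² = 14
ρ = 1 − 6·14/(5·24) = 1 − 84/120 = 0.300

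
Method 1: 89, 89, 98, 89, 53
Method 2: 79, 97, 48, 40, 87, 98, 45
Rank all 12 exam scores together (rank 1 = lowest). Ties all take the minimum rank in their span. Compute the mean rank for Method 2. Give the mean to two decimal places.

5.43

Sorted (ascending): 40, 45, 48, 53, 79, 87, 89, 89, 89, 97, 98, 98
The 3 values of 89 occupy positions 7–9 → each gets rank 7.
The 2 values of 98 occupy positions 11–12 → each gets rank 11.
Method 2 values → pooled ranks: 79→5, 97→10, 48→3, 40→1, 87→6, 98→11, 45→2
Mean rank = (5 + 10 + 3 + 1 + 6 + 11 + 2) / 7 = 5.43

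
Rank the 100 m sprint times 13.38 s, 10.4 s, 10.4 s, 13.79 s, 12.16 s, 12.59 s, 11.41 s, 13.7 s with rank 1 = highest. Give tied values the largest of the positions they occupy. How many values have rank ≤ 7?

Sorted (descending): 13.79, 13.7, 13.38, 12.59, 12.16, 11.41, 10.4, 10.4
The 2 values of 10.4 occupy positions 7–8 → each gets rank 8.
Ranks ≤ 7: {1, 2, 3, 4, 5, 6} → 6 values.

6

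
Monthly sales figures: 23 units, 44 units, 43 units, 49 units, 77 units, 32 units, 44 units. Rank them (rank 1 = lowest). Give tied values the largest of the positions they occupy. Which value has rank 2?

Sorted (ascending): 23, 32, 43, 44, 44, 49, 77
The 2 values of 44 occupy positions 4–5 → each gets rank 5.
Rank 2 → value 32.

32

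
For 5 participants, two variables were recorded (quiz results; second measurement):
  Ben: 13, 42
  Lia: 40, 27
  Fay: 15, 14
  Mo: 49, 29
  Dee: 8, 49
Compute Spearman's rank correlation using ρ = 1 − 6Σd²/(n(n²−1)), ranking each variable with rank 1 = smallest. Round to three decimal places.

-0.600

Ranks of variable 1: 2, 4, 3, 5, 1
Ranks of variable 2: 4, 2, 1, 3, 5
d = r₁ − r₂: -2, 2, 2, 2, -4
d²: 4, 4, 4, 4, 16; Σd² = 32
ρ = 1 − 6·32/(5·24) = 1 − 192/120 = -0.600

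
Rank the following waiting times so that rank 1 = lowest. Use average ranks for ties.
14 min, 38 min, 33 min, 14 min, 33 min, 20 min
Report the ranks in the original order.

Sorted (ascending): 14, 14, 20, 33, 33, 38
The 2 values of 14 occupy positions 1–2 → average rank (1+2)/2 = 1.5.
The 2 values of 33 occupy positions 4–5 → average rank (4+5)/2 = 4.5.

1.5, 6, 4.5, 1.5, 4.5, 3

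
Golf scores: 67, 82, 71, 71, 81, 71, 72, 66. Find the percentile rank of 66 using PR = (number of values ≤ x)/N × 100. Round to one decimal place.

N = 8.
Strictly below 66: 0. Equal to 66: 1.
PR = 1/8 × 100 = 12.5

12.5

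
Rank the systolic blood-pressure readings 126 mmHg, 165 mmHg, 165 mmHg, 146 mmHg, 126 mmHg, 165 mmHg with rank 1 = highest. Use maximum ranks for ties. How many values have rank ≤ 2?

Sorted (descending): 165, 165, 165, 146, 126, 126
The 3 values of 165 occupy positions 1–3 → each gets rank 3.
The 2 values of 126 occupy positions 5–6 → each gets rank 6.
Ranks ≤ 2: {} → 0 values.

0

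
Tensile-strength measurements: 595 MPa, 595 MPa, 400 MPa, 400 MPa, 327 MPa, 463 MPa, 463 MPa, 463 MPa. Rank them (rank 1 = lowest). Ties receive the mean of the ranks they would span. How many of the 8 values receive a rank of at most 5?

6

Sorted (ascending): 327, 400, 400, 463, 463, 463, 595, 595
The 2 values of 400 occupy positions 2–3 → average rank (2+3)/2 = 2.5.
The 3 values of 463 occupy positions 4–6 → average rank 5.
The 2 values of 595 occupy positions 7–8 → average rank (7+8)/2 = 7.5.
Ranks ≤ 5: {1, 2.5, 2.5, 5, 5, 5} → 6 values.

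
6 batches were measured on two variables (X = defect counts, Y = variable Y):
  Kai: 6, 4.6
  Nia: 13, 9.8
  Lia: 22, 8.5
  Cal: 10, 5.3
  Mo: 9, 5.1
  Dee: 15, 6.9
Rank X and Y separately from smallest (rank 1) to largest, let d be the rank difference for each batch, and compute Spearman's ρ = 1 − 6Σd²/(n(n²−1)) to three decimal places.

Ranks of variable 1: 1, 4, 6, 3, 2, 5
Ranks of variable 2: 1, 6, 5, 3, 2, 4
d = r₁ − r₂: 0, -2, 1, 0, 0, 1
d²: 0, 4, 1, 0, 0, 1; Σd² = 6
ρ = 1 − 6·6/(6·35) = 1 − 36/210 = 0.829

0.829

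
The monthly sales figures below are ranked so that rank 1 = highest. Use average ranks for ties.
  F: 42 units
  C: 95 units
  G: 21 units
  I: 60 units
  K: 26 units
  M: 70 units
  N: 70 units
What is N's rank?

Sorted (descending): 95, 70, 70, 60, 42, 26, 21
The 2 values of 70 occupy positions 2–3 → average rank (2+3)/2 = 2.5.
N has value 70 units → rank 2.5.

2.5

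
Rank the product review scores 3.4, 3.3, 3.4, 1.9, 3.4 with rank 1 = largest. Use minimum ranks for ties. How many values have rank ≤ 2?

Sorted (descending): 3.4, 3.4, 3.4, 3.3, 1.9
The 3 values of 3.4 occupy positions 1–3 → each gets rank 1.
Ranks ≤ 2: {1, 1, 1} → 3 values.

3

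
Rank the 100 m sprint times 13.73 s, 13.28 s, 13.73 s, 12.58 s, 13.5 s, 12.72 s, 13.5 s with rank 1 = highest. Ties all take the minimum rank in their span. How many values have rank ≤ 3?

4

Sorted (descending): 13.73, 13.73, 13.5, 13.5, 13.28, 12.72, 12.58
The 2 values of 13.73 occupy positions 1–2 → each gets rank 1.
The 2 values of 13.5 occupy positions 3–4 → each gets rank 3.
Ranks ≤ 3: {1, 1, 3, 3} → 4 values.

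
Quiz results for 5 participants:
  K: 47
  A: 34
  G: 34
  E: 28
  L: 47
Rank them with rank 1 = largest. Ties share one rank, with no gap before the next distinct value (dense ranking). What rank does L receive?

Sorted (descending): 47, 47, 34, 34, 28
The 2 values of 47 share dense rank 1.
The 2 values of 34 share dense rank 2.
Remaining distinct values take the next consecutive integers.
L has value 47 → rank 1.

1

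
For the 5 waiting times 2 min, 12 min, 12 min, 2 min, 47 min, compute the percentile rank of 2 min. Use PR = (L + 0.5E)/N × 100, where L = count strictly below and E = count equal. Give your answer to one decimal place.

N = 5.
Strictly below 2: 0. Equal to 2: 2.
PR = (0 + 0.5·2)/5 × 100 = 20.0

20.0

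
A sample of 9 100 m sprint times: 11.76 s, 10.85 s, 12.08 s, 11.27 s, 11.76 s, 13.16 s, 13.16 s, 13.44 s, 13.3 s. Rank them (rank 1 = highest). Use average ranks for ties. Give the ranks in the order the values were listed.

Sorted (descending): 13.44, 13.3, 13.16, 13.16, 12.08, 11.76, 11.76, 11.27, 10.85
The 2 values of 13.16 occupy positions 3–4 → average rank (3+4)/2 = 3.5.
The 2 values of 11.76 occupy positions 6–7 → average rank (6+7)/2 = 6.5.

6.5, 9, 5, 8, 6.5, 3.5, 3.5, 1, 2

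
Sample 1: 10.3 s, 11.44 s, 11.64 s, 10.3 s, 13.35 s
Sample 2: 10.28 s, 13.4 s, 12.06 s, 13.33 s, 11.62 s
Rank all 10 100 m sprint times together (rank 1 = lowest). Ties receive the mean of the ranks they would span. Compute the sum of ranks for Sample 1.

24

Sorted (ascending): 10.28, 10.3, 10.3, 11.44, 11.62, 11.64, 12.06, 13.33, 13.35, 13.4
The 2 values of 10.3 occupy positions 2–3 → average rank (2+3)/2 = 2.5.
Sample 1 values → pooled ranks: 10.3→2.5, 11.44→4, 11.64→6, 10.3→2.5, 13.35→9
Rank sum = 2.5 + 4 + 6 + 2.5 + 9 = 24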